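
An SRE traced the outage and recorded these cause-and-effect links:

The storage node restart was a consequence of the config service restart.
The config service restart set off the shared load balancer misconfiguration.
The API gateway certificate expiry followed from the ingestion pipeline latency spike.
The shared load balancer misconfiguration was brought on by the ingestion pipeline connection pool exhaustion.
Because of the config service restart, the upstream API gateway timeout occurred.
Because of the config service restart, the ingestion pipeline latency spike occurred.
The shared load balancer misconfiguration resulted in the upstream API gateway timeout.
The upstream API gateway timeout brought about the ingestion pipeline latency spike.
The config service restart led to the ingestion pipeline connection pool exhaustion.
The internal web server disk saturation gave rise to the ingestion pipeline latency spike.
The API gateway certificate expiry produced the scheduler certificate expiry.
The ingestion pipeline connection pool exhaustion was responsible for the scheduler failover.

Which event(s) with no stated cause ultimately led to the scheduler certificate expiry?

the config service restart, the internal web server disk saturation

Tracing upstream from the scheduler certificate expiry: the scheduler certificate expiry ← the API gateway certificate expiry ← the ingestion pipeline latency spike ← the config service restart.
A separate upstream branch: the scheduler certificate expiry ← the API gateway certificate expiry ← the ingestion pipeline latency spike ← the internal web server disk saturation.
Each of those chain origins has no stated cause.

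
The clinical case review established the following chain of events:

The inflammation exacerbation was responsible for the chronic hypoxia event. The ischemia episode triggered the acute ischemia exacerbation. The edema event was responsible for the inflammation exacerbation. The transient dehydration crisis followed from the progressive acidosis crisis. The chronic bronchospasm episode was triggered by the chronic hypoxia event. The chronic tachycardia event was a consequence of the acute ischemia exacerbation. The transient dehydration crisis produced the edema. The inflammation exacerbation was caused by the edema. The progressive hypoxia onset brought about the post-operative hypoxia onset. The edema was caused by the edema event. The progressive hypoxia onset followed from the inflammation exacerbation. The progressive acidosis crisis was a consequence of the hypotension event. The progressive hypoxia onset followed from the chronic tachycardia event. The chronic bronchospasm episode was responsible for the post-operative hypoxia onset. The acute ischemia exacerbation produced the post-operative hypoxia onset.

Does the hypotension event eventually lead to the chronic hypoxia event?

Yes

There is a causal chain: the hypotension event → the progressive acidosis crisis → the transient dehydration crisis → the edema → the inflammation exacerbation → the chronic hypoxia event.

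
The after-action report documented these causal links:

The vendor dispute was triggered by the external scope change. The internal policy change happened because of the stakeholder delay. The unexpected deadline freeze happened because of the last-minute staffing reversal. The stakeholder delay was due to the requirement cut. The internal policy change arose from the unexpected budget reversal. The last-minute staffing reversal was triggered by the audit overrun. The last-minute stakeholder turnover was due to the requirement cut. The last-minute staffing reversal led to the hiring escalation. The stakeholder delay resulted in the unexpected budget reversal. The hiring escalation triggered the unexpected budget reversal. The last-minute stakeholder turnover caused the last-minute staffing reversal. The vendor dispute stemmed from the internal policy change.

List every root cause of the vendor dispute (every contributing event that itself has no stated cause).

the audit overrun, the external scope change, the requirement cut

Tracing upstream from the vendor dispute: the vendor dispute ← the internal policy change ← the stakeholder delay ← the requirement cut.
A separate upstream branch: the vendor dispute ← the internal policy change ← the unexpected budget reversal ← the hiring escalation ← the last-minute staffing reversal ← the audit overrun.
A separate upstream branch: the vendor dispute ← the external scope change.
Each of those chain origins has no stated cause.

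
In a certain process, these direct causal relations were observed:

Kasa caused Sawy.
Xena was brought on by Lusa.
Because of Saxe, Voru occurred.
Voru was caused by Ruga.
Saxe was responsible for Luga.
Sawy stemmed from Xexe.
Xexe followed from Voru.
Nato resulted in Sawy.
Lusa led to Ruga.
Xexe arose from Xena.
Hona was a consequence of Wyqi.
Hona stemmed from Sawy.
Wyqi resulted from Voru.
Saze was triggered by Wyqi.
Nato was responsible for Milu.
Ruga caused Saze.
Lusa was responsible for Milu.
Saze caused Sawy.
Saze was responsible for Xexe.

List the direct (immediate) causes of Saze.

Ruga, Wyqi

Upstream contributors include Saxe, Lusa, Voru, but only Ruga, Wyqi feed directly into Saze.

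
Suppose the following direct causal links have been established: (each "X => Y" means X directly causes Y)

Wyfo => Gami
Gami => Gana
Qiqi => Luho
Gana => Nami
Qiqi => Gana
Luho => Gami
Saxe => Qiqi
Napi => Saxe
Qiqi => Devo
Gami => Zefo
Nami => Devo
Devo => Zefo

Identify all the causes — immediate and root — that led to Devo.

Immediate causes of Devo: Qiqi, Nami.
Further upstream: Napi, Saxe, Wyfo, Luho, Gami, Gana.

Gami, Gana, Luho, Nami, Napi, Qiqi, Saxe, Wyfo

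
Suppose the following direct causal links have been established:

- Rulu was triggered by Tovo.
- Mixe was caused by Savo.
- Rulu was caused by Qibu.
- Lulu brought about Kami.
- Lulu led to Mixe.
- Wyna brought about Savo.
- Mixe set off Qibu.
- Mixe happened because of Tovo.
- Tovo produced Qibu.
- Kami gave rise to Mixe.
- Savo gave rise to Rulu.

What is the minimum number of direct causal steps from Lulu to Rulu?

3

Shortest chain: Lulu → Mixe → Qibu → Rulu.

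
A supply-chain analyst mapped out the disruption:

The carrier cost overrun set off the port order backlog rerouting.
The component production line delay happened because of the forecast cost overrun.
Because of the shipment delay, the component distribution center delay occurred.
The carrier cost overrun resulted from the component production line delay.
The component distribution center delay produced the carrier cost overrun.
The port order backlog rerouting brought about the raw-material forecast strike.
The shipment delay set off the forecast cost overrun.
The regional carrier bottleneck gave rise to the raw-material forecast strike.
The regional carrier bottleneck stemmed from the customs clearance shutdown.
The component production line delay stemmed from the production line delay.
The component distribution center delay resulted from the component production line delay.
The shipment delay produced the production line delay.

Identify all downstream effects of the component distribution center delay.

the carrier cost overrun, the port order backlog rerouting, the raw-material forecast strike

Direct effects: the carrier cost overrun.
2 steps out: the port order backlog rerouting.
3 steps out: the raw-material forecast strike.
Not reachable from it: the shipment delay, the customs clearance shutdown, the production line delay, the forecast cost overrun, the component production line delay, the regional carrier bottleneck.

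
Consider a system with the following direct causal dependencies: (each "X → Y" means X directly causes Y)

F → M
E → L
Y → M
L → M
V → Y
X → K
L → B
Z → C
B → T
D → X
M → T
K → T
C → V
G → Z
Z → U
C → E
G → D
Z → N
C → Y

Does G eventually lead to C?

Yes

There is a causal chain: G → Z → C.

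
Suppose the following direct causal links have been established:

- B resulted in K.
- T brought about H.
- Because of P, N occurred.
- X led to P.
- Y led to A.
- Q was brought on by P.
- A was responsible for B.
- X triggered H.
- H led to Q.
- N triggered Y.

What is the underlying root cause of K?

X

Tracing upstream from K: K ← B ← A ← Y ← N ← P ← X.
X has no stated cause, so it is the root.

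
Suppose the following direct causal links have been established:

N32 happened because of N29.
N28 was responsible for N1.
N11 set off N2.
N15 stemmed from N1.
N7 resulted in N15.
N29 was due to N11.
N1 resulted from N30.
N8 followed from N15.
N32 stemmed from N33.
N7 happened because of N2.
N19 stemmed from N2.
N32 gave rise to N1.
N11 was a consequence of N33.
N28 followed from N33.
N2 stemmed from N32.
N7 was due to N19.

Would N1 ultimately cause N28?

No

N1 leads to N15, N8; N28 is not among them.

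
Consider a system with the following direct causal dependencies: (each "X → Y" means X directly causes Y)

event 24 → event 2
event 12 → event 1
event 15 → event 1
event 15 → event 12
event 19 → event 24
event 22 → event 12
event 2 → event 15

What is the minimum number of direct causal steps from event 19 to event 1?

Shortest chain: event 19 → event 24 → event 2 → event 15 → event 1.

4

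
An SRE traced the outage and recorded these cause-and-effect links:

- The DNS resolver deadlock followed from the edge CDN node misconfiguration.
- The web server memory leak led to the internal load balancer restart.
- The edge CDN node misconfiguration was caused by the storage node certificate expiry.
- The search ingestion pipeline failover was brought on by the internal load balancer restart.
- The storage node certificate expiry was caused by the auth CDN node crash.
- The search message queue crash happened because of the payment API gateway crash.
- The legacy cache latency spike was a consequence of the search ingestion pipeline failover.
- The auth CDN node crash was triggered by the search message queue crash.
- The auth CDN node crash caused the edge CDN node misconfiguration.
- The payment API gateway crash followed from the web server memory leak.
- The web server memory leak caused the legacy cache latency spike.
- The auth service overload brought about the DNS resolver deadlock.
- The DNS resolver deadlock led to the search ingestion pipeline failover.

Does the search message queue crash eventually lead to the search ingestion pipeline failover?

There is a causal chain: the search message queue crash → the auth CDN node crash → the edge CDN node misconfiguration → the DNS resolver deadlock → the search ingestion pipeline failover.

Yes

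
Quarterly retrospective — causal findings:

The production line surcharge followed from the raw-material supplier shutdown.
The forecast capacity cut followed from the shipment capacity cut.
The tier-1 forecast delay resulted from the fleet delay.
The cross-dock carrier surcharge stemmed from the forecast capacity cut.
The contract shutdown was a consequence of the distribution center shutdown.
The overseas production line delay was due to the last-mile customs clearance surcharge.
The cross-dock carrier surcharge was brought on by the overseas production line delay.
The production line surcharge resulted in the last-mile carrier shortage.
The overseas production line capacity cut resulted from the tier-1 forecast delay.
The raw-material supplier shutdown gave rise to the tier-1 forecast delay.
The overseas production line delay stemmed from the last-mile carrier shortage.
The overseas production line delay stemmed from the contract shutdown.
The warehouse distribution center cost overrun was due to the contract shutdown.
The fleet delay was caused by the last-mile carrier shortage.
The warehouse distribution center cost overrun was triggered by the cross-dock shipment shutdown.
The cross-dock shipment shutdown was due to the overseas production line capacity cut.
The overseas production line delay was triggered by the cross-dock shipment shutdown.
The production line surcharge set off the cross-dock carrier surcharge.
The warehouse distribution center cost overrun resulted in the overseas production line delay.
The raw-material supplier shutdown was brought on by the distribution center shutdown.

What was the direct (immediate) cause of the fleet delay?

the last-mile carrier shortage

Upstream contributors include the distribution center shutdown, the raw-material supplier shutdown, the production line surcharge, but only the last-mile carrier shortage feeds directly into the fleet delay.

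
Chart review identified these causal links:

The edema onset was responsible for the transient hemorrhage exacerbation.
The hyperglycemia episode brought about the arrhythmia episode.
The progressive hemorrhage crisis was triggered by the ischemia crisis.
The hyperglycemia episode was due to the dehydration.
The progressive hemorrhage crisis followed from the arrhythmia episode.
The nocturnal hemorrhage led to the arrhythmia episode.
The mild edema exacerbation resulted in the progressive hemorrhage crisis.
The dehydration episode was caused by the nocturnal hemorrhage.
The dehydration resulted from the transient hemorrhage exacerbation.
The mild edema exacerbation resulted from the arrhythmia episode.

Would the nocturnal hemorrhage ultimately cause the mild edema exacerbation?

There is a causal chain: the nocturnal hemorrhage → the arrhythmia episode → the mild edema exacerbation.

Yes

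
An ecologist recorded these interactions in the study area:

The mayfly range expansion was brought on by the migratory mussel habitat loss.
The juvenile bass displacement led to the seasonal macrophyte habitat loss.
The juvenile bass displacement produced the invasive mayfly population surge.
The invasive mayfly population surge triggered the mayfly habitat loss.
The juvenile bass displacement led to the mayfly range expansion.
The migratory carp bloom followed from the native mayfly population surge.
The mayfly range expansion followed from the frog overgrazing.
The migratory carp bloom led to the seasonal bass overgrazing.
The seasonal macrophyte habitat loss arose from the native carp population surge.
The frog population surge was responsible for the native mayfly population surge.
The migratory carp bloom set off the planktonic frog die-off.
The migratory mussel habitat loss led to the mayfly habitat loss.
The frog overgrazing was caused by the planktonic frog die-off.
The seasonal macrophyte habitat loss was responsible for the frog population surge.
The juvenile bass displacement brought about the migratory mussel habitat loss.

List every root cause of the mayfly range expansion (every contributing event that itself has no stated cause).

Tracing upstream from the mayfly range expansion: the mayfly range expansion ← the juvenile bass displacement.
A separate upstream branch: the mayfly range expansion ← the frog overgrazing ← the planktonic frog die-off ← the migratory carp bloom ← the native mayfly population surge ← the frog population surge ← the seasonal macrophyte habitat loss ← the native carp population surge.
Each of those chain origins has no stated cause.

the juvenile bass displacement, the native carp population surge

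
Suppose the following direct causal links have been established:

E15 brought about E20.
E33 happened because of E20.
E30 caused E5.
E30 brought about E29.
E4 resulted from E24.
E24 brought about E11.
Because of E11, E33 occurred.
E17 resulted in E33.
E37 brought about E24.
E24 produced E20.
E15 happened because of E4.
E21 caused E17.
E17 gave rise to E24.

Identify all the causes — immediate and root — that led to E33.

E11, E15, E17, E20, E21, E24, E37, E4

Immediate causes of E33: E17, E11, E20.
Further upstream: E37, E21, E24, E4, E15.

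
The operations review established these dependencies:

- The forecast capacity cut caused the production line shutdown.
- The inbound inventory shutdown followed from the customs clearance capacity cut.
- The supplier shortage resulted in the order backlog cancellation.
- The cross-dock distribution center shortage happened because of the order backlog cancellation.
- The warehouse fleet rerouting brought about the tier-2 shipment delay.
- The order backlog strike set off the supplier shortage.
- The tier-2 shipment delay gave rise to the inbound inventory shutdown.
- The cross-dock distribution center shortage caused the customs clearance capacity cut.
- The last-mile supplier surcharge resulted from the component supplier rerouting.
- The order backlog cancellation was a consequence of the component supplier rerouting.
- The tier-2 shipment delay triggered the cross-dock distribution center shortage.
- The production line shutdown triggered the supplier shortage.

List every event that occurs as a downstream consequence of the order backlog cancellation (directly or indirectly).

the cross-dock distribution center shortage, the customs clearance capacity cut, the inbound inventory shutdown

Direct effects: the cross-dock distribution center shortage.
2 steps out: the customs clearance capacity cut.
3 steps out: the inbound inventory shutdown.
Not reachable from it: the component supplier rerouting, the forecast capacity cut, the last-mile supplier surcharge, the order backlog strike, the production line shutdown, the supplier shortage, the warehouse fleet rerouting, the tier-2 shipment delay.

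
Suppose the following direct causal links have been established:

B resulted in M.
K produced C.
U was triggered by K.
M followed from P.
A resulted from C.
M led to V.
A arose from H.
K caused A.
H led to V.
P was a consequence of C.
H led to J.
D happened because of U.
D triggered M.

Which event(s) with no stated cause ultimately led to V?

Tracing upstream from V: V ← M ← B.
A separate upstream branch: V ← H.
A separate upstream branch: V ← M ← D ← U ← K.
Each of those chain origins has no stated cause.

B, H, K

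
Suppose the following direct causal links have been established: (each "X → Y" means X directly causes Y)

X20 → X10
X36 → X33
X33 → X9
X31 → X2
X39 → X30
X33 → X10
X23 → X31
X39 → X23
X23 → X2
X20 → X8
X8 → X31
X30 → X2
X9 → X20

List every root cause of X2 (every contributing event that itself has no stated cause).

X36, X39

Tracing upstream from X2: X2 ← X31 ← X8 ← X20 ← X9 ← X33 ← X36.
A separate upstream branch: X2 ← X23 ← X39.
Each of those chain origins has no stated cause.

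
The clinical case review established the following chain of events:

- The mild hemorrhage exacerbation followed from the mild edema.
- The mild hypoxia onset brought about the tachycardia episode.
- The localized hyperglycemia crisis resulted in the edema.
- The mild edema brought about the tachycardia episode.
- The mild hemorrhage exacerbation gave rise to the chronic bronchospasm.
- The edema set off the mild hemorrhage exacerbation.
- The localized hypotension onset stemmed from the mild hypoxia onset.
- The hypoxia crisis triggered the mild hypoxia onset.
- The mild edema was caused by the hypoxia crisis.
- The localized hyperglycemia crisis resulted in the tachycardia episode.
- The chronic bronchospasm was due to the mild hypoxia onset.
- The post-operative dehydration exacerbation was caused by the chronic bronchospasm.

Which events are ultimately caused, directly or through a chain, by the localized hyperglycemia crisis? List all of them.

the chronic bronchospasm, the edema, the mild hemorrhage exacerbation, the post-operative dehydration exacerbation, the tachycardia episode

Direct effects: the edema, the tachycardia episode.
2 steps out: the mild hemorrhage exacerbation.
3 steps out: the chronic bronchospasm.
4 steps out: the post-operative dehydration exacerbation.
Not reachable from it: the hypoxia crisis, the mild hypoxia onset, the localized hypotension onset, the mild edema.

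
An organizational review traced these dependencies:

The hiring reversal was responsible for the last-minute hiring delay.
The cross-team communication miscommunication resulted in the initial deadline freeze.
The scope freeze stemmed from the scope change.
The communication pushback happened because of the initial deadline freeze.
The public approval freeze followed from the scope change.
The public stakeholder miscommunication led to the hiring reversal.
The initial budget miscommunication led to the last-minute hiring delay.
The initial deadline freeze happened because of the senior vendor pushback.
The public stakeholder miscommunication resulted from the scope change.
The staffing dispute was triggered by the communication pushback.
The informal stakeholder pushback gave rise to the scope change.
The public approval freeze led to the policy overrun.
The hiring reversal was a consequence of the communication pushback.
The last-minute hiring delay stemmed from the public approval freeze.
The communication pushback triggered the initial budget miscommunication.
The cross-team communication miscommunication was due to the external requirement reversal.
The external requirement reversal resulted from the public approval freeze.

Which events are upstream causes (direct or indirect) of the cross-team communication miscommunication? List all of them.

Immediate cause of the cross-team communication miscommunication: the external requirement reversal.
Further upstream: the informal stakeholder pushback, the scope change, the public approval freeze.

the external requirement reversal, the informal stakeholder pushback, the public approval freeze, the scope change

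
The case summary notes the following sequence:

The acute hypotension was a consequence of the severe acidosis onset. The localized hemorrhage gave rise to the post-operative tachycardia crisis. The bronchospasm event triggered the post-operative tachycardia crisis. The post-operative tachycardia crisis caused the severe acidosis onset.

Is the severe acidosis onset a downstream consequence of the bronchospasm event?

Yes

There is a causal chain: the bronchospasm event → the post-operative tachycardia crisis → the severe acidosis onset.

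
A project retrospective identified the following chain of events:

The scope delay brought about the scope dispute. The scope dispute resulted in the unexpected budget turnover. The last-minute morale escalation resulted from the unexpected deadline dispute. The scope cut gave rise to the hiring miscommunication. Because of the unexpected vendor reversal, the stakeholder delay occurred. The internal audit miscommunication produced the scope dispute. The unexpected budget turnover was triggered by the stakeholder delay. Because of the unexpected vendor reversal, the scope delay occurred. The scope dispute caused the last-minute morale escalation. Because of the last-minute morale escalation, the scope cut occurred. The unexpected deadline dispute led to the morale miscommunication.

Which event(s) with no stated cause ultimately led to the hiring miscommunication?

Tracing upstream from the hiring miscommunication: the hiring miscommunication ← the scope cut ← the last-minute morale escalation ← the scope dispute ← the scope delay ← the unexpected vendor reversal.
A separate upstream branch: the hiring miscommunication ← the scope cut ← the last-minute morale escalation ← the unexpected deadline dispute.
A separate upstream branch: the hiring miscommunication ← the scope cut ← the last-minute morale escalation ← the scope dispute ← the internal audit miscommunication.
Each of those chain origins has no stated cause.

the internal audit miscommunication, the unexpected deadline dispute, the unexpected vendor reversal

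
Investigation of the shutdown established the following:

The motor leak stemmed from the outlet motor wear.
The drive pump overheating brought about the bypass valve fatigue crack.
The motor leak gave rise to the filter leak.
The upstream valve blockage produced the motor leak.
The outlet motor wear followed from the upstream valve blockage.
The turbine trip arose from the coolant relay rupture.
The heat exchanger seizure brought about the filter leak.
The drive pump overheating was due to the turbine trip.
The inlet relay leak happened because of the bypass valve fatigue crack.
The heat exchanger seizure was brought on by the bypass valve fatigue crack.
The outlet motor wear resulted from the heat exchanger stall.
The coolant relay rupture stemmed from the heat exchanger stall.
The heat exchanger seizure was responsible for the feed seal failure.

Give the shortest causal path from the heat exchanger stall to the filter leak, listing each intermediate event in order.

the heat exchanger stall → the outlet motor wear → the motor leak → the filter leak

the heat exchanger stall → the outlet motor wear
the outlet motor wear → the motor leak
the motor leak → the filter leak
Length: 3 steps.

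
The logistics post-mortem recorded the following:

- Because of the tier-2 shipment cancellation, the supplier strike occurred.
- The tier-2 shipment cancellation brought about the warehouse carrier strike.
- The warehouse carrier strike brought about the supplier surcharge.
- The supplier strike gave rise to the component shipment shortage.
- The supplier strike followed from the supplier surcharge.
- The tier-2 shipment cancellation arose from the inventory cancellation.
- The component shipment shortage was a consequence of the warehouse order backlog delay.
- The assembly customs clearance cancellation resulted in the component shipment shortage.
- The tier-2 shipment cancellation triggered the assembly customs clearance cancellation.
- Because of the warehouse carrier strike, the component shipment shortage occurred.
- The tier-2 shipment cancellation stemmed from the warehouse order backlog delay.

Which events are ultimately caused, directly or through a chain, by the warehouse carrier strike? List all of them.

Direct effects: the supplier surcharge, the component shipment shortage.
2 steps out: the supplier strike.
Not reachable from it: the warehouse order backlog delay, the tier-2 shipment cancellation, the assembly customs clearance cancellation, the inventory cancellation.

the component shipment shortage, the supplier strike, the supplier surcharge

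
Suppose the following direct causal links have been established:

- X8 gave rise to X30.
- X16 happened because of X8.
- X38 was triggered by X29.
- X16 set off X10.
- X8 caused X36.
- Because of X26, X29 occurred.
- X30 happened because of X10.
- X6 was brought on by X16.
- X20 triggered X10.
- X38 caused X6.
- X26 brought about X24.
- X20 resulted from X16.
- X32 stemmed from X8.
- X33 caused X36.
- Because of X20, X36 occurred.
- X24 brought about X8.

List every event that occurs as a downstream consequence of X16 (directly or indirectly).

Direct effects: X6, X20, X10.
2 steps out: X30, X36.
Not reachable from it: X26, X24, X29, X38, X8, X32, X33.

X10, X20, X30, X36, X6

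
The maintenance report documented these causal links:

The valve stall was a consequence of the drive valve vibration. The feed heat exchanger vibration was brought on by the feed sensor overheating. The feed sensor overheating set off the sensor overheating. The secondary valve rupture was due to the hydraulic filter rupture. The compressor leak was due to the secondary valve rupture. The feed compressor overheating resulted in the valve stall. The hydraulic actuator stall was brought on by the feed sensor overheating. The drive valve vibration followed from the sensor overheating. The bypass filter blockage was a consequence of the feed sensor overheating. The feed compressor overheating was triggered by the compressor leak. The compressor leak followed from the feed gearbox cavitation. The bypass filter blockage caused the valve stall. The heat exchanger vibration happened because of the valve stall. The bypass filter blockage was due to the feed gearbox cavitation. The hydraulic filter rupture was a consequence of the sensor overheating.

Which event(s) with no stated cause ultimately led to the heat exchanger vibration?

the feed gearbox cavitation, the feed sensor overheating

Tracing upstream from the heat exchanger vibration: the heat exchanger vibration ← the valve stall ← the bypass filter blockage ← the feed sensor overheating.
A separate upstream branch: the heat exchanger vibration ← the valve stall ← the bypass filter blockage ← the feed gearbox cavitation.
Each of those chain origins has no stated cause.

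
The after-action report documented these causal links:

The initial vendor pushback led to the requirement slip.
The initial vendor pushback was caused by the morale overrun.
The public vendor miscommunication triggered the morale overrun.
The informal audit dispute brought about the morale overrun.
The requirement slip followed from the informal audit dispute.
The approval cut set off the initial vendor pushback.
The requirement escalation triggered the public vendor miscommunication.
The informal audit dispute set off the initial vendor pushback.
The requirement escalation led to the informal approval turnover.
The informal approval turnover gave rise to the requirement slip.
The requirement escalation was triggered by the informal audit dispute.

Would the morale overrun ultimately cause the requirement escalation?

No

The morale overrun leads to the initial vendor pushback, the requirement slip; the requirement escalation is not among them.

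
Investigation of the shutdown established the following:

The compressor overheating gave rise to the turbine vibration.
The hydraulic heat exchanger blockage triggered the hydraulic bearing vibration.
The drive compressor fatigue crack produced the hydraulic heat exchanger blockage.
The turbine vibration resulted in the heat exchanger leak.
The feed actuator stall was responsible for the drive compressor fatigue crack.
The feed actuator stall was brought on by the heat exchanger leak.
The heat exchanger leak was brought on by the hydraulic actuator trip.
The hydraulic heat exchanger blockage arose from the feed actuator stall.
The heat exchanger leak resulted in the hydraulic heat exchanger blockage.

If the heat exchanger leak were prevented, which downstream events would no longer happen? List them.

Downstream of the heat exchanger leak: the feed actuator stall, the drive compressor fatigue crack, the hydraulic heat exchanger blockage, the hydraulic bearing vibration.

the drive compressor fatigue crack, the feed actuator stall, the hydraulic bearing vibration, the hydraulic heat exchanger blockage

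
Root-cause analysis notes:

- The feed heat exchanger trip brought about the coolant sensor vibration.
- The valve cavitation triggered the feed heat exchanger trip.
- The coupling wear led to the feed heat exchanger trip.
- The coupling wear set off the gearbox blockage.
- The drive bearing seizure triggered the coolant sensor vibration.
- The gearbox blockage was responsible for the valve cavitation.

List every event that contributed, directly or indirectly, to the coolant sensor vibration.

Immediate causes of the coolant sensor vibration: the drive bearing seizure, the feed heat exchanger trip.
Further upstream: the coupling wear, the gearbox blockage, the valve cavitation.

the coupling wear, the drive bearing seizure, the feed heat exchanger trip, the gearbox blockage, the valve cavitation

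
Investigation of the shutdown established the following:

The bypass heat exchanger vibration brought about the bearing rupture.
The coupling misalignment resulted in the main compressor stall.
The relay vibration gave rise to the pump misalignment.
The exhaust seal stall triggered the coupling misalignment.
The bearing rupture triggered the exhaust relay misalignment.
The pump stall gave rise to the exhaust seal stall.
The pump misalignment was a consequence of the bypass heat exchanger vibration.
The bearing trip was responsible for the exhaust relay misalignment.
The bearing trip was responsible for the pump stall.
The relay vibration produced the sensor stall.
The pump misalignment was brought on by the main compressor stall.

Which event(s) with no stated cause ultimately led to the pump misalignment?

the bearing trip, the bypass heat exchanger vibration, the relay vibration

Tracing upstream from the pump misalignment: the pump misalignment ← the relay vibration.
A separate upstream branch: the pump misalignment ← the main compressor stall ← the coupling misalignment ← the exhaust seal stall ← the pump stall ← the bearing trip.
A separate upstream branch: the pump misalignment ← the bypass heat exchanger vibration.
Each of those chain origins has no stated cause.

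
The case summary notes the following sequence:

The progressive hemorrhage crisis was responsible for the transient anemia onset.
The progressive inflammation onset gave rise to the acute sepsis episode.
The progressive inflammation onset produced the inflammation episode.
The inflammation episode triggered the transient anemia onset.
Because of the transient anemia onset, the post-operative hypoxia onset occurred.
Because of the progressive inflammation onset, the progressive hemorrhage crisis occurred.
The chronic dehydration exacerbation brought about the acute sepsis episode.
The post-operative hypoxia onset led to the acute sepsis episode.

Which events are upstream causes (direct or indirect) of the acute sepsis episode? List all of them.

Immediate causes of the acute sepsis episode: the progressive inflammation onset, the chronic dehydration exacerbation, the post-operative hypoxia onset.
Further upstream: the progressive hemorrhage crisis, the inflammation episode, the transient anemia onset.

the chronic dehydration exacerbation, the inflammation episode, the post-operative hypoxia onset, the progressive hemorrhage crisis, the progressive inflammation onset, the transient anemia onset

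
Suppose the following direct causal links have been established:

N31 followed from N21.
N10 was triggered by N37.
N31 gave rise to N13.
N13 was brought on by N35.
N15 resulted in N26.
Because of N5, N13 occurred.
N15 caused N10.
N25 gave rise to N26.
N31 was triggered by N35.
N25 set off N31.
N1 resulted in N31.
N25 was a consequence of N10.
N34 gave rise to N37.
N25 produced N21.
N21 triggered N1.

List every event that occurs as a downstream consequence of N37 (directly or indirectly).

N1, N10, N13, N21, N25, N26, N31

Direct effects: N10.
2 steps out: N25.
3 steps out: N21, N26, N31.
4 steps out: N1, N13.
Not reachable from it: N15, N34, N5, N35.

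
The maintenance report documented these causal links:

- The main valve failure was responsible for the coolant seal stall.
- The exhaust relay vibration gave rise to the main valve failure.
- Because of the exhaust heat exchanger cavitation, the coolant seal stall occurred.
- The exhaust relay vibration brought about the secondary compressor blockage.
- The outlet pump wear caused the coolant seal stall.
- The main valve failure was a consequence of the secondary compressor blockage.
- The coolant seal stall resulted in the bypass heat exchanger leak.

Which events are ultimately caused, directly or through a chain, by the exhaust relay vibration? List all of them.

the bypass heat exchanger leak, the coolant seal stall, the main valve failure, the secondary compressor blockage

Direct effects: the secondary compressor blockage, the main valve failure.
2 steps out: the coolant seal stall.
3 steps out: the bypass heat exchanger leak.
Not reachable from it: the outlet pump wear, the exhaust heat exchanger cavitation.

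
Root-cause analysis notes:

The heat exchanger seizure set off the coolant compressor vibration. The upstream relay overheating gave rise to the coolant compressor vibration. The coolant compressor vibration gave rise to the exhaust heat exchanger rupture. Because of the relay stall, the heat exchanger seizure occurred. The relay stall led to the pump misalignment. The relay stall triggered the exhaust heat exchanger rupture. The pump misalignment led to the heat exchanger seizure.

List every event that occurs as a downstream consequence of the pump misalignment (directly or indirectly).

Direct effects: the heat exchanger seizure.
2 steps out: the coolant compressor vibration.
3 steps out: the exhaust heat exchanger rupture.
Not reachable from it: the relay stall, the upstream relay overheating.

the coolant compressor vibration, the exhaust heat exchanger rupture, the heat exchanger seizure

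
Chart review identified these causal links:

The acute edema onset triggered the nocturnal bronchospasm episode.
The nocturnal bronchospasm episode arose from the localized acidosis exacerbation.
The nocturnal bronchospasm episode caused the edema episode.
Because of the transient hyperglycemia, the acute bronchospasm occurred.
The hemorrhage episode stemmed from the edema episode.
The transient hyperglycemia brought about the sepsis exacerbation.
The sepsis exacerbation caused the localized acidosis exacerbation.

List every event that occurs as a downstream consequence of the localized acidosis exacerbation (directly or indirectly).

Direct effects: the nocturnal bronchospasm episode.
2 steps out: the edema episode.
3 steps out: the hemorrhage episode.
Not reachable from it: the transient hyperglycemia, the sepsis exacerbation, the acute bronchospasm, the acute edema onset.

the edema episode, the hemorrhage episode, the nocturnal bronchospasm episode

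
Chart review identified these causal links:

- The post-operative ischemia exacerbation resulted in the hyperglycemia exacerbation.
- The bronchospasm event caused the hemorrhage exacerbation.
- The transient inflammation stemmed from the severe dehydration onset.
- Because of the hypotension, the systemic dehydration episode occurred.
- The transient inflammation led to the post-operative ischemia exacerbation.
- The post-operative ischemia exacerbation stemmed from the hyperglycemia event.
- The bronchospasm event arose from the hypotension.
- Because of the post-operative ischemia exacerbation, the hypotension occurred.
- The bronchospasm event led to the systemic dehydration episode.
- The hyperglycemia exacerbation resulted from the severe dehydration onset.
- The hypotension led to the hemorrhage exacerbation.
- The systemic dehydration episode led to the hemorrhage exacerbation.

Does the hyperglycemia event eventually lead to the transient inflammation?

The hyperglycemia event leads to the post-operative ischemia exacerbation, the hyperglycemia exacerbation, the hypotension, the bronchospasm event, the systemic dehydration episode, the hemorrhage exacerbation; the transient inflammation is not among them.

No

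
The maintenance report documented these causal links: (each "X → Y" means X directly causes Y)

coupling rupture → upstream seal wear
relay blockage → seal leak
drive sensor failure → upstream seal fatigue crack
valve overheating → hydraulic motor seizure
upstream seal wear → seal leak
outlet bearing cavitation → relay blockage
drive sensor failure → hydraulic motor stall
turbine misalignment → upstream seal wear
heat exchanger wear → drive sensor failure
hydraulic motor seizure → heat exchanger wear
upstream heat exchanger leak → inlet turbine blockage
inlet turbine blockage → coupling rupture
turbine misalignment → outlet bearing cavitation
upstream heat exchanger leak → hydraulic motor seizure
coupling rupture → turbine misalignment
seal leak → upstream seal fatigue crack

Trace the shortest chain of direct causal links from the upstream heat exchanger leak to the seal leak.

the upstream heat exchanger leak → the inlet turbine blockage → the coupling rupture → the upstream seal wear → the seal leak

the upstream heat exchanger leak → the inlet turbine blockage
the inlet turbine blockage → the coupling rupture
the coupling rupture → the upstream seal wear
the upstream seal wear → the seal leak
Length: 4 steps.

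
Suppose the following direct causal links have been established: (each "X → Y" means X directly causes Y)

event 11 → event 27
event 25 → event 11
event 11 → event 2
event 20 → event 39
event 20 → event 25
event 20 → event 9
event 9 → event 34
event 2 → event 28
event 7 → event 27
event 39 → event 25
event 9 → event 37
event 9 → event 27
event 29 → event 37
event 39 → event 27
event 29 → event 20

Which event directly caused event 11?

event 25

Upstream contributors include event 29, event 20, event 39, but only event 25 feeds directly into event 11.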